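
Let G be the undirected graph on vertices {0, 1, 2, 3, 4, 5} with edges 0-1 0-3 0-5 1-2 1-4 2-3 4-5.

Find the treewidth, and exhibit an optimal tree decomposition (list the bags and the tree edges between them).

Treewidth 2.
Bags: B1 = {1, 2, 3}  B2 = {0, 1, 3}  B3 = {0, 1, 4}  B4 = {0, 4, 5}
Tree: B1–B2, B2–B3, B3–B4

Every bag has size at most 3, so the width is 3 − 1 = 2 and tw(G) ≤ 2. The edges 2–3–0–1–2 form a cycle, so G is not a tree and its treewidth is at least 2. Combining the bounds, tw(G) = 2.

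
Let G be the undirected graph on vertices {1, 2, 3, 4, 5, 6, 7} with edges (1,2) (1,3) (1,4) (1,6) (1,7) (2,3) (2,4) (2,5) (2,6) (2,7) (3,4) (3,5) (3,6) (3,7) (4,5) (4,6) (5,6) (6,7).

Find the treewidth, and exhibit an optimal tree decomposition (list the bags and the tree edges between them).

Each bag holds 5 vertices, so the decomposition has width 4, which upper-bounds the treewidth. Conversely, {1, 2, 3, 4, 6} is a clique of size 5, and the vertices of any clique must share a bag in every tree decomposition; so some bag has ≥ 5 vertices and tw(G) ≥ 4. Therefore the treewidth is 4.

Treewidth 4.
One optimal decomposition is:
Bags: B1 = {2, 3, 4, 5, 6}  B2 = {1, 2, 3, 4, 6}  B3 = {1, 2, 3, 6, 7}
Tree: B1–B2, B2–B3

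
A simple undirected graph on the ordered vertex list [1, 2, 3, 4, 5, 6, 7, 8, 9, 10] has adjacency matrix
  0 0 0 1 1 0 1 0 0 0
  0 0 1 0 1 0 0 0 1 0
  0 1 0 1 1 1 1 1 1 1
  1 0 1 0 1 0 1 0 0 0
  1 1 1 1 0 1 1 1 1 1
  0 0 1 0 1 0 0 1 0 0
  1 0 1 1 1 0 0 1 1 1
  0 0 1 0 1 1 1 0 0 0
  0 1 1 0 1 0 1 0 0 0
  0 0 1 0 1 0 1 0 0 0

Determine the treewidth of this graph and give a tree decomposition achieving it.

Treewidth 3.
One optimal decomposition is:
Bags: B1 = {3, 5, 7, 9}  B2 = {2, 3, 5, 9}  B3 = {3, 4, 5, 7}  B4 = {3, 5, 7, 10}  B5 = {1, 4, 5, 7}  B6 = {3, 5, 7, 8}  B7 = {3, 5, 6, 8}
Tree: B1–B2, B1–B3, B3–B4, B3–B5, B1–B6, B6–B7

The largest bag has 4 vertices, giving width 3; this decomposition certifies tw(G) ≤ 3. On the other hand G contains the 4-clique {1, 4, 5, 7}. A clique must lie in a single bag of any decomposition, so no decomposition can have width below 3. Hence tw(G) = 3 exactly.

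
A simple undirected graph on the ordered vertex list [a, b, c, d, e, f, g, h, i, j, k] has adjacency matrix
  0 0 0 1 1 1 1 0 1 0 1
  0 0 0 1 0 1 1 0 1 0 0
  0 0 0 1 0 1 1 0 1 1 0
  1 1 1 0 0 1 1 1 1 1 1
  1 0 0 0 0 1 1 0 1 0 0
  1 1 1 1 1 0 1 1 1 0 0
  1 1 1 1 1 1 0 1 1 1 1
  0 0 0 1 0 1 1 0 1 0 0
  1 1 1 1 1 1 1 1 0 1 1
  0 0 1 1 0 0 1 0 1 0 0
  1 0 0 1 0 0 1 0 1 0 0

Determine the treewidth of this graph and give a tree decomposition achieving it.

The largest bag has 5 vertices, giving width 4; this decomposition certifies tw(G) ≤ 4. For the lower bound, the 5 vertices {c, d, g, i, j} are pairwise adjacent, and any tree decomposition puts a clique entirely inside one bag — forcing width ≥ 4. Combining the bounds, tw(G) = 4.

Treewidth 4.
One such decomposition:
Bags: B1 = {b, d, f, g, i}  B2 = {a, d, f, g, i}  B3 = {d, f, g, h, i}  B4 = {c, d, f, g, i}  B5 = {a, e, f, g, i}  B6 = {a, d, g, i, k}  B7 = {c, d, g, i, j}
Tree: B1–B2, B1–B3, B1–B4, B2–B5, B2–B6, B4–B7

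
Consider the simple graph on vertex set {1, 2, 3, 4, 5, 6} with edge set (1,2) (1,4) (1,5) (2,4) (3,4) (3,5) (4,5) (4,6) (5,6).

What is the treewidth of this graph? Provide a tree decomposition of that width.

Treewidth 2.
Bags: B1 = {1, 2, 4}  B2 = {1, 4, 5}  B3 = {3, 4, 5}  B4 = {4, 5, 6}
Tree: B1–B2, B2–B3, B3–B4

Every bag has size at most 3, so the width is 3 − 1 = 2 and tw(G) ≤ 2. On the other hand G contains the 3-clique {1, 2, 4}. A clique must lie in a single bag of any decomposition, so no decomposition can have width below 2. Hence tw(G) = 2 exactly.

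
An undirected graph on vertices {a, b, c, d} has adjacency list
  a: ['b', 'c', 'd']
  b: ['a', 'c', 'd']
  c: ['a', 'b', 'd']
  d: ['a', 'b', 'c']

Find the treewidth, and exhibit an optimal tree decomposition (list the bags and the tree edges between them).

With just one bag of size 4, the width is 4 − 1 = 3, so tw(G) ≤ 3. For the lower bound, the 4 vertices {a, b, c, d} are pairwise adjacent, and any tree decomposition puts a clique entirely inside one bag — forcing width ≥ 3. Therefore the treewidth is 3.

Treewidth 3.
One such decomposition:
Bags: B1 = {a, b, c, d}
Tree: (single bag)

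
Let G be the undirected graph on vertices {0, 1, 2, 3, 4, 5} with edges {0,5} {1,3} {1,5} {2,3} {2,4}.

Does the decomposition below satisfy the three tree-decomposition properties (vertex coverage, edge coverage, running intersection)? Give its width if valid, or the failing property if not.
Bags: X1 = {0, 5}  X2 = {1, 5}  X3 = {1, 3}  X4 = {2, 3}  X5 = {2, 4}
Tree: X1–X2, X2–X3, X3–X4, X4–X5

Yes; width 1.

Vertex coverage: the bags together contain {0, 1, 2, 3, 4, 5}, the full vertex set. Edge coverage: each edge of G has both endpoints in at least one bag. Running intersection: for every vertex, the bags containing it form a connected subtree. All three properties hold, so this is a valid tree decomposition of width max|bag| − 1 = 1, and hence tw(G) ≤ 1.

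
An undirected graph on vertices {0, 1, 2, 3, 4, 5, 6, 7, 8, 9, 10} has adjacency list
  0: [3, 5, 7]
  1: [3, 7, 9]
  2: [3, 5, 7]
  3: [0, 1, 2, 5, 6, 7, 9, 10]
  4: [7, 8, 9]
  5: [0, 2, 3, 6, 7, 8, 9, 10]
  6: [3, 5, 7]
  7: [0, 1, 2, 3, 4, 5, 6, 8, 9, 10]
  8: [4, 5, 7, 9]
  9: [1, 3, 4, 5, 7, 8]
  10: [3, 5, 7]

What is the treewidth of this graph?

3

A width-3 tree decomposition is:
Bags: B1 = {3, 5, 6, 7}  B2 = {3, 5, 7, 9}  B3 = {5, 7, 8, 9}  B4 = {1, 3, 7, 9}  B5 = {4, 7, 8, 9}  B6 = {2, 3, 5, 7}  B7 = {3, 5, 7, 10}  B8 = {0, 3, 5, 7}
Tree: B1–B2, B2–B3, B2–B4, B3–B5, B2–B6, B6–B7, B6–B8
Each bag holds 4 vertices, so the decomposition has width 3, which upper-bounds the treewidth. Conversely, {4, 7, 8, 9} is a clique of size 4, and the vertices of any clique must share a bag in every tree decomposition; so some bag has ≥ 4 vertices and tw(G) ≥ 3. Hence tw(G) = 3 exactly.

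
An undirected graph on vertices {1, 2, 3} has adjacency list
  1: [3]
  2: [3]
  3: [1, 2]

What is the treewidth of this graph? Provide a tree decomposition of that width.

Every bag has size at most 2, so the width is 2 − 1 = 1 and tw(G) ≤ 1. Since G has at least one edge (e.g. 3–2), it is not an edgeless graph, so tw(G) ≥ 1. Hence tw(G) = 1 exactly.

Treewidth 1.
One optimal decomposition is:
Bags: B1 = {2, 3}  B2 = {1, 3}
Tree: B1–B2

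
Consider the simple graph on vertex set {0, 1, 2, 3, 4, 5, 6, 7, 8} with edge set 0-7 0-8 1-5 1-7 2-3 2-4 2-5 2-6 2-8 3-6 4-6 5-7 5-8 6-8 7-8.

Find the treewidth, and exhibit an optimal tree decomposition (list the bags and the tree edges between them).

Treewidth 2.
One such decomposition:
Bags: B1 = {2, 4, 6}  B2 = {2, 6, 8}  B3 = {2, 5, 8}  B4 = {2, 3, 6}  B5 = {5, 7, 8}  B6 = {0, 7, 8}  B7 = {1, 5, 7}
Tree: B1–B2, B2–B3, B2–B4, B3–B5, B5–B6, B5–B7

The largest bag has 3 vertices, giving width 2; this decomposition certifies tw(G) ≤ 2. For the lower bound, the 3 vertices {0, 7, 8} are pairwise adjacent, and any tree decomposition puts a clique entirely inside one bag — forcing width ≥ 2. The upper and lower bounds meet at 2, so that is the treewidth.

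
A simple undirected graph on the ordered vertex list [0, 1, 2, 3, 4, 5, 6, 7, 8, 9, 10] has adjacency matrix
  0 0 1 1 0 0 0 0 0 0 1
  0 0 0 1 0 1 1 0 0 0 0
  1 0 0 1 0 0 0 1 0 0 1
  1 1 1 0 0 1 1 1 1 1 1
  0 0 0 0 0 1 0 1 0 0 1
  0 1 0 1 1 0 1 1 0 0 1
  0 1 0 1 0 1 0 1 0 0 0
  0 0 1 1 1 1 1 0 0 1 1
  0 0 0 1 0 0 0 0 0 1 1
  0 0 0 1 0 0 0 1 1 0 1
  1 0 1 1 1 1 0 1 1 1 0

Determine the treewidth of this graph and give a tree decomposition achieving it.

Treewidth 3.
One such decomposition:
Bags: B1 = {3, 5, 7, 10}  B2 = {3, 5, 6, 7}  B3 = {2, 3, 7, 10}  B4 = {3, 7, 9, 10}  B5 = {4, 5, 7, 10}  B6 = {3, 8, 9, 10}  B7 = {0, 2, 3, 10}  B8 = {1, 3, 5, 6}
Tree: B1–B2, B1–B3, B3–B4, B1–B5, B4–B6, B3–B7, B2–B8

The largest bag has 4 vertices, giving width 3; this decomposition certifies tw(G) ≤ 3. On the other hand G contains the 4-clique {1, 3, 5, 6}. A clique must lie in a single bag of any decomposition, so no decomposition can have width below 3. The upper and lower bounds meet at 3, so that is the treewidth.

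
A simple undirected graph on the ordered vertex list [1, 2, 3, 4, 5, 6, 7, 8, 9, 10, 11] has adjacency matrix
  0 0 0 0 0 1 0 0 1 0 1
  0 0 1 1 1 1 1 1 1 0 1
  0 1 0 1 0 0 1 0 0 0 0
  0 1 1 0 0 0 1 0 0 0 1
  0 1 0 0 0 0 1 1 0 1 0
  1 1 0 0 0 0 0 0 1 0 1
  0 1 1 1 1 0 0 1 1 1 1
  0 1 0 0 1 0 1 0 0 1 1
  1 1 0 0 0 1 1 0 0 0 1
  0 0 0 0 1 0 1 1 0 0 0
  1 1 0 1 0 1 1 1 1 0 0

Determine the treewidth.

3

A width-3 tree decomposition is:
Bags: B1 = {2, 7, 8, 11}  B2 = {2, 4, 7, 11}  B3 = {2, 5, 7, 8}  B4 = {2, 7, 9, 11}  B5 = {2, 6, 9, 11}  B6 = {2, 3, 4, 7}  B7 = {1, 6, 9, 11}  B8 = {5, 7, 8, 10}
Tree: B1–B2, B1–B3, B1–B4, B4–B5, B2–B6, B5–B7, B3–B8
The largest bag has 4 vertices, giving width 3; this decomposition certifies tw(G) ≤ 3. For the lower bound, the 4 vertices {1, 6, 9, 11} are pairwise adjacent, and any tree decomposition puts a clique entirely inside one bag — forcing width ≥ 3. Hence tw(G) = 3 exactly.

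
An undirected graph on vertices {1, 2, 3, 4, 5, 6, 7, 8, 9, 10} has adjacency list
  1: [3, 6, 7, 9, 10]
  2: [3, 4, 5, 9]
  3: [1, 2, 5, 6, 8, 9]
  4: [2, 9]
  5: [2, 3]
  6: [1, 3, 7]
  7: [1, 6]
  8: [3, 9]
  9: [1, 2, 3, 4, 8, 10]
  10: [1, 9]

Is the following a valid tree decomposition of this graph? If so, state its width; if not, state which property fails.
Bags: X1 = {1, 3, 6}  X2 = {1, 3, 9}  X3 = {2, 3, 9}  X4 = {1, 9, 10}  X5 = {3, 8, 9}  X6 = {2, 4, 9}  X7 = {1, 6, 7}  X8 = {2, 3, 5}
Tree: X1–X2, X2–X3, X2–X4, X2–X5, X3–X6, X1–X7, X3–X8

Yes; width 2.

Vertex coverage: the bags together contain {1, 2, 3, 4, 5, 6, 7, 8, 9, 10}, the full vertex set. Edge coverage: each edge of G has both endpoints in at least one bag. Running intersection: for every vertex, the bags containing it form a connected subtree. All three properties hold, so this is a valid tree decomposition of width max|bag| − 1 = 2, and hence tw(G) ≤ 2.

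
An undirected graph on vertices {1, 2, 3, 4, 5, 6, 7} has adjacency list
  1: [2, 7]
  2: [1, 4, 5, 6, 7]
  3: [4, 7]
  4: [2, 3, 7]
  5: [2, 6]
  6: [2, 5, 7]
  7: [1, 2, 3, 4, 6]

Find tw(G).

A width-2 tree decomposition is:
Bags: B1 = {3, 4, 7}  B2 = {2, 4, 7}  B3 = {2, 6, 7}  B4 = {1, 2, 7}  B5 = {2, 5, 6}
Tree: B1–B2, B2–B3, B2–B4, B3–B5
Every bag has size at most 3, so the width is 3 − 1 = 2 and tw(G) ≤ 2. For the lower bound, the 3 vertices {2, 5, 6} are pairwise adjacent, and any tree decomposition puts a clique entirely inside one bag — forcing width ≥ 2. Therefore the treewidth is 2.

2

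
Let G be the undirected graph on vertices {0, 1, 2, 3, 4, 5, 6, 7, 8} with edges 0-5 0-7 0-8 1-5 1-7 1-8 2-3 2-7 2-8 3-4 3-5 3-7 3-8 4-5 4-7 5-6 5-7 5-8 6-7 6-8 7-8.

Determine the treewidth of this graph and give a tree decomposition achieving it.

Every bag has size at most 4, so the width is 4 − 1 = 3 and tw(G) ≤ 3. On the other hand G contains the 4-clique {2, 3, 7, 8}. A clique must lie in a single bag of any decomposition, so no decomposition can have width below 3. The upper and lower bounds meet at 3, so that is the treewidth.

Treewidth 3.
Bags: B1 = {5, 6, 7, 8}  B2 = {3, 5, 7, 8}  B3 = {3, 4, 5, 7}  B4 = {0, 5, 7, 8}  B5 = {2, 3, 7, 8}  B6 = {1, 5, 7, 8}
Tree: B1–B2, B2–B3, B1–B4, B2–B5, B4–B6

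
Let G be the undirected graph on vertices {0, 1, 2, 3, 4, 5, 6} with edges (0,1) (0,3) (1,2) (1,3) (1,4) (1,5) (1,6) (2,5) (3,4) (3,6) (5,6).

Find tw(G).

2

A width-2 tree decomposition is:
Bags: B1 = {1, 3, 6}  B2 = {1, 5, 6}  B3 = {1, 2, 5}  B4 = {1, 3, 4}  B5 = {0, 1, 3}
Tree: B1–B2, B2–B3, B1–B4, B1–B5
Each bag holds 3 vertices, so the decomposition has width 2, which upper-bounds the treewidth. On the other hand G contains the 3-clique {1, 2, 5}. A clique must lie in a single bag of any decomposition, so no decomposition can have width below 2. Combining the bounds, tw(G) = 2.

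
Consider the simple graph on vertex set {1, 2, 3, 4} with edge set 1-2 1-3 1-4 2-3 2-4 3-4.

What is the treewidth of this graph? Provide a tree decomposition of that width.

Treewidth 3.
One optimal decomposition is:
Bags: B1 = {1, 2, 3, 4}
Tree: (single bag)

With just one bag of size 4, the width is 4 − 1 = 3, so tw(G) ≤ 3. Conversely, {1, 2, 3, 4} is a clique of size 4, and the vertices of any clique must share a bag in every tree decomposition; so some bag has ≥ 4 vertices and tw(G) ≥ 3. Combining the bounds, tw(G) = 3.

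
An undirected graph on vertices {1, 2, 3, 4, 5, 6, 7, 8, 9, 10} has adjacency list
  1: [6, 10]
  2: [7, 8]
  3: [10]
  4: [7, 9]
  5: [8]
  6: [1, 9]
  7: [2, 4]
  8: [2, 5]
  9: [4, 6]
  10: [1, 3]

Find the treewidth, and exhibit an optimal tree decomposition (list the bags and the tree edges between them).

Treewidth 1.
One such decomposition:
Bags: B1 = {5, 8}  B2 = {2, 8}  B3 = {2, 7}  B4 = {4, 7}  B5 = {4, 9}  B6 = {6, 9}  B7 = {1, 6}  B8 = {1, 10}  B9 = {3, 10}
Tree: B1–B2, B2–B3, B3–B4, B4–B5, B5–B6, B6–B7, B7–B8, B8–B9

Every bag has size at most 2, so the width is 2 − 1 = 1 and tw(G) ≤ 1. G has an edge, so its treewidth is at least 1. Combining the bounds, tw(G) = 1.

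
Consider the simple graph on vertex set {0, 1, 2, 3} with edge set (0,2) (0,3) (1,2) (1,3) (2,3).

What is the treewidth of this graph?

2

A width-2 tree decomposition is:
Bags: B1 = {1, 2, 3}  B2 = {0, 2, 3}
Tree: B1–B2
The largest bag has 3 vertices, giving width 2; this decomposition certifies tw(G) ≤ 2. On the other hand G contains the 3-clique {0, 2, 3}. A clique must lie in a single bag of any decomposition, so no decomposition can have width below 2. Combining the bounds, tw(G) = 2.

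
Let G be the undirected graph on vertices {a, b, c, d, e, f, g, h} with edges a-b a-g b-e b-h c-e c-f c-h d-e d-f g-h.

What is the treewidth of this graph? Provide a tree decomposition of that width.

Treewidth 2.
One such decomposition:
Bags: B1 = {a, g, h}  B2 = {a, b, h}  B3 = {b, c, h}  B4 = {b, c, e}  B5 = {c, e, f}  B6 = {d, e, f}
Tree: B1–B2, B2–B3, B3–B4, B4–B5, B5–B6

Every bag has size at most 3, so the width is 3 − 1 = 2 and tw(G) ≤ 2. The edges g–a–b–h–g form a cycle, so G is not a tree and its treewidth is at least 2. Therefore the treewidth is 2.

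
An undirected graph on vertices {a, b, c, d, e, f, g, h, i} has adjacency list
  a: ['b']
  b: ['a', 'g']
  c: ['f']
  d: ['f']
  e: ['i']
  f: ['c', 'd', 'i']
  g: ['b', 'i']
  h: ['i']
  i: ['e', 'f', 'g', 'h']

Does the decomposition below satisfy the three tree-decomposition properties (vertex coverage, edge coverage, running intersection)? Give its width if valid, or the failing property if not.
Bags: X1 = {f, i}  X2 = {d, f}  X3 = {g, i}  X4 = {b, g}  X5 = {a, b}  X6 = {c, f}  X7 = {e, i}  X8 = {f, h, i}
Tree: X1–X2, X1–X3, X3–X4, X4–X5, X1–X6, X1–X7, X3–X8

No — bags containing vertex f are not connected in the tree.

A tree decomposition must satisfy three properties: every vertex lies in some bag; for every edge, both endpoints lie together in some bag; and for every vertex, the bags containing it form a connected subtree. Here bags containing vertex f are not connected in the tree, so the decomposition is invalid.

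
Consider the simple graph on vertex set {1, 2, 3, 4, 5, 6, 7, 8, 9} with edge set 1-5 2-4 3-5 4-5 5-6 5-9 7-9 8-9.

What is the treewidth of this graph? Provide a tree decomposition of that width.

Treewidth 1.
One such decomposition:
Bags: B1 = {2, 4}  B2 = {4, 5}  B3 = {5, 6}  B4 = {5, 9}  B5 = {8, 9}  B6 = {3, 5}  B7 = {7, 9}  B8 = {1, 5}
Tree: B1–B2, B2–B3, B2–B4, B4–B5, B4–B6, B4–B7, B2–B8

The largest bag has 2 vertices, giving width 1; this decomposition certifies tw(G) ≤ 1. G has an edge, so its treewidth is at least 1. Combining the bounds, tw(G) = 1.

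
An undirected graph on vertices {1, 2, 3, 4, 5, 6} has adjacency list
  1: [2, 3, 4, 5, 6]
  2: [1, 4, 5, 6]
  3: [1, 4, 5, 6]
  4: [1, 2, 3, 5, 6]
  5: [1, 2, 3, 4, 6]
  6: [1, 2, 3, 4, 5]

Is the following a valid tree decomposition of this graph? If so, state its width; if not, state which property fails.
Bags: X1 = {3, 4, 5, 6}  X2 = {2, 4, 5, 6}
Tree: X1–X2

No — vertex 1 appears in no bag.

A tree decomposition must satisfy three properties: every vertex lies in some bag; for every edge, both endpoints lie together in some bag; and for every vertex, the bags containing it form a connected subtree. Here vertex 1 appears in no bag, so the decomposition is invalid.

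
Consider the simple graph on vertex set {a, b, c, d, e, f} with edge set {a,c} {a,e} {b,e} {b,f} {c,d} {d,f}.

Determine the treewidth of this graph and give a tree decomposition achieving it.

Treewidth 2.
One such decomposition:
Bags: B1 = {b, d, f}  B2 = {b, d, e}  B3 = {a, d, e}  B4 = {a, c, d}
Tree: B1–B2, B2–B3, B3–B4

Every bag has size at most 3, so the width is 3 − 1 = 2 and tw(G) ≤ 2. For the lower bound, G contains the cycle d–f–b–e–a–c–d, so G is not a forest; only forests have treewidth ≤ 1, hence tw(G) ≥ 2. Combining the bounds, tw(G) = 2.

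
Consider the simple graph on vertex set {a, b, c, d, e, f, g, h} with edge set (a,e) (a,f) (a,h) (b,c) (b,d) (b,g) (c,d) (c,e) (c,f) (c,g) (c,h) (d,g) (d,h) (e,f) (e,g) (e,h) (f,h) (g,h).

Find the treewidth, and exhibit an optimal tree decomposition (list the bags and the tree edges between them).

Treewidth 3.
Bags: B1 = {c, e, g, h}  B2 = {c, d, g, h}  B3 = {c, e, f, h}  B4 = {b, c, d, g}  B5 = {a, e, f, h}
Tree: B1–B2, B1–B3, B2–B4, B3–B5

Every bag has size at most 4, so the width is 4 − 1 = 3 and tw(G) ≤ 3. On the other hand G contains the 4-clique {c, d, g, h}. A clique must lie in a single bag of any decomposition, so no decomposition can have width below 3. Hence tw(G) = 3 exactly.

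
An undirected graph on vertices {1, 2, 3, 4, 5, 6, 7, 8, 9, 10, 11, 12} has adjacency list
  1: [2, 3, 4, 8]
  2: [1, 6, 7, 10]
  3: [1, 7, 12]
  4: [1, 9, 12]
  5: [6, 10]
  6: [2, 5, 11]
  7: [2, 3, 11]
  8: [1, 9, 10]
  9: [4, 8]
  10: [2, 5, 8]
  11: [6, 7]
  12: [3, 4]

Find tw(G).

3

A width-3 tree decomposition is:
Bags: B1 = {5, 6, 7, 11}  B2 = {2, 5, 6, 7}  B3 = {2, 5, 7, 10}  B4 = {2, 3, 7, 10}  B5 = {1, 2, 3, 10}  B6 = {1, 3, 8, 10}  B7 = {1, 3, 8, 12}  B8 = {1, 4, 8, 12}  B9 = {4, 8, 9, 12}
Tree: B1–B2, B2–B3, B3–B4, B4–B5, B5–B6, B6–B7, B7–B8, B8–B9
Each bag holds 4 vertices, so the decomposition has width 3, which upper-bounds the treewidth. For the lower bound: the 4 vertex sets {5,6,11}, {7}, {2}, {1,3,8,10} are disjoint, each induces a connected subgraph, and every pair is joined by at least one edge of G. Contracting each set to a single vertex therefore yields K_{4} as a minor, and since treewidth is minor-monotone, tw(G) ≥ tw(K_{4}) = 3. Combining the bounds, tw(G) = 3.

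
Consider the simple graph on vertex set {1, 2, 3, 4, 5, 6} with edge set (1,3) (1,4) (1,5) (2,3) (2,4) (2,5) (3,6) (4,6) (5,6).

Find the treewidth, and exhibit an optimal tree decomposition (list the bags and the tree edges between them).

Every bag has size at most 4, so the width is 4 − 1 = 3 and tw(G) ≤ 3. For the lower bound: the 4 vertex sets {2,5}, {4,6}, {3}, {1} are disjoint, each induces a connected subgraph, and every pair is joined by at least one edge of G. Contracting each set to a single vertex therefore yields K_{4} as a minor, and since treewidth is minor-monotone, tw(G) ≥ tw(K_{4}) = 3. Combining the bounds, tw(G) = 3.

Treewidth 3.
One such decomposition:
Bags: B1 = {2, 3, 4, 5}  B2 = {3, 4, 5, 6}  B3 = {1, 3, 4, 5}
Tree: B1–B2, B2–B3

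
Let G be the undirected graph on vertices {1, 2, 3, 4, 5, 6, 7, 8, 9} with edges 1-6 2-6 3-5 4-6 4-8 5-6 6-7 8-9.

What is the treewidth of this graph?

1

A width-1 tree decomposition is:
Bags: B1 = {8, 9}  B2 = {4, 8}  B3 = {4, 6}  B4 = {6, 7}  B5 = {1, 6}  B6 = {5, 6}  B7 = {3, 5}  B8 = {2, 6}
Tree: B1–B2, B2–B3, B3–B4, B4–B5, B5–B6, B6–B7, B5–B8
The largest bag has 2 vertices, giving width 1; this decomposition certifies tw(G) ≤ 1. Any graph with an edge has treewidth ≥ 1, and G has the edge 8–9. Combining the bounds, tw(G) = 1.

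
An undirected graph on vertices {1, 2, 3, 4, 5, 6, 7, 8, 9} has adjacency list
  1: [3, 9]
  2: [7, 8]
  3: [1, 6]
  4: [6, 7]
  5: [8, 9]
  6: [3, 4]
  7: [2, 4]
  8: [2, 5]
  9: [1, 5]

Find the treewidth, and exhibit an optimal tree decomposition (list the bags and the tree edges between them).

Treewidth 2.
One optimal decomposition is:
Bags: B1 = {1, 3, 9}  B2 = {3, 6, 9}  B3 = {4, 6, 9}  B4 = {4, 7, 9}  B5 = {2, 7, 9}  B6 = {2, 8, 9}  B7 = {5, 8, 9}
Tree: B1–B2, B2–B3, B3–B4, B4–B5, B5–B6, B6–B7

The largest bag has 3 vertices, giving width 2; this decomposition certifies tw(G) ≤ 2. For the lower bound, G contains the cycle 9–1–3–6–4–7–2–8–5–9, so G is not a forest; only forests have treewidth ≤ 1, hence tw(G) ≥ 2. The upper and lower bounds meet at 2, so that is the treewidth.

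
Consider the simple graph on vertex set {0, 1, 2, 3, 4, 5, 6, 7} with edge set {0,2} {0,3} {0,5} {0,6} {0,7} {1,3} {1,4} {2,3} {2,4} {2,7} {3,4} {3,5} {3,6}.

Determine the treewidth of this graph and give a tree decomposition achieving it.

Treewidth 2.
Bags: B1 = {0, 2, 3}  B2 = {0, 3, 6}  B3 = {0, 2, 7}  B4 = {0, 3, 5}  B5 = {2, 3, 4}  B6 = {1, 3, 4}
Tree: B1–B2, B1–B3, B1–B4, B1–B5, B5–B6

Every bag has size at most 3, so the width is 3 − 1 = 2 and tw(G) ≤ 2. For the lower bound, the 3 vertices {0, 2, 3} are pairwise adjacent, and any tree decomposition puts a clique entirely inside one bag — forcing width ≥ 2. The upper and lower bounds meet at 2, so that is the treewidth.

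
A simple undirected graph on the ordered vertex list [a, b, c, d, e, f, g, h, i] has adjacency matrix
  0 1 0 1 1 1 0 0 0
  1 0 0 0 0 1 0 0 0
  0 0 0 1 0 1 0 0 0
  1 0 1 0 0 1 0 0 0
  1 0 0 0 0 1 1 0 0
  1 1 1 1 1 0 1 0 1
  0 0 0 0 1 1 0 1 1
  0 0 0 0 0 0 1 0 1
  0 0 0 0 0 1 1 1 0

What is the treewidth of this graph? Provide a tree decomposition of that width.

Treewidth 2.
One optimal decomposition is:
Bags: B1 = {e, f, g}  B2 = {a, e, f}  B3 = {a, d, f}  B4 = {f, g, i}  B5 = {c, d, f}  B6 = {g, h, i}  B7 = {a, b, f}
Tree: B1–B2, B2–B3, B1–B4, B3–B5, B4–B6, B2–B7

Each bag holds 3 vertices, so the decomposition has width 2, which upper-bounds the treewidth. Conversely, {g, h, i} is a clique of size 3, and the vertices of any clique must share a bag in every tree decomposition; so some bag has ≥ 3 vertices and tw(G) ≥ 2. Hence tw(G) = 2 exactly.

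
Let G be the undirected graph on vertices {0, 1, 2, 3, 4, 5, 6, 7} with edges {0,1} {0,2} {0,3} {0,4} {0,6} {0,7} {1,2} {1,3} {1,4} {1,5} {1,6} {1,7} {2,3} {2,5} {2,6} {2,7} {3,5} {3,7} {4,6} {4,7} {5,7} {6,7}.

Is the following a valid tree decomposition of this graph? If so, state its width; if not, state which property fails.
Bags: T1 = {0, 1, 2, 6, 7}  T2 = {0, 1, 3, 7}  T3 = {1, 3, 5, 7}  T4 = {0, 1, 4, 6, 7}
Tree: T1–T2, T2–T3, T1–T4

No — edge (2,3) lies in no bag.

A tree decomposition must satisfy three properties: every vertex lies in some bag; for every edge, both endpoints lie together in some bag; and for every vertex, the bags containing it form a connected subtree. Here edge (2,3) lies in no bag, so the decomposition is invalid.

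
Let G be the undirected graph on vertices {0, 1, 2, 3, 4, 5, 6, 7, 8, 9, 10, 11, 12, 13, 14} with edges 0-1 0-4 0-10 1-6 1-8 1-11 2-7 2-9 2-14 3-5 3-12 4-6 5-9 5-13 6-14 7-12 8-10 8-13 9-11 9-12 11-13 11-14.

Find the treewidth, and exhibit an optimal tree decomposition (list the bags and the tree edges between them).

The largest bag has 4 vertices, giving width 3; this decomposition certifies tw(G) ≤ 3. For the lower bound: the 4 vertex sets {3,7,12}, {5}, {9}, {2,11,13,14} are disjoint, each induces a connected subgraph, and every pair is joined by at least one edge of G. Contracting each set to a single vertex therefore yields K_{4} as a minor, and since treewidth is minor-monotone, tw(G) ≥ tw(K_{4}) = 3. Hence tw(G) = 3 exactly.

Treewidth 3.
Bags: B1 = {3, 5, 7, 12}  B2 = {5, 7, 9, 12}  B3 = {2, 5, 7, 9}  B4 = {2, 5, 9, 13}  B5 = {2, 9, 11, 13}  B6 = {2, 11, 13, 14}  B7 = {8, 11, 13, 14}  B8 = {1, 8, 11, 14}  B9 = {1, 6, 8, 14}  B10 = {1, 6, 8, 10}  B11 = {0, 1, 6, 10}  B12 = {0, 4, 6, 10}
Tree: B1–B2, B2–B3, B3–B4, B4–B5, B5–B6, B6–B7, B7–B8, B8–B9, B9–B10, B10–B11, B11–B12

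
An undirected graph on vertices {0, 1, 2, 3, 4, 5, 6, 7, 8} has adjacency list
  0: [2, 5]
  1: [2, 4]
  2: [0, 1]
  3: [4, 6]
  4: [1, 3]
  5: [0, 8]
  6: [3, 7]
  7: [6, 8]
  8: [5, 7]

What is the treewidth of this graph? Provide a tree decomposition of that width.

Treewidth 2.
One optimal decomposition is:
Bags: B1 = {3, 4, 6}  B2 = {4, 6, 7}  B3 = {4, 7, 8}  B4 = {4, 5, 8}  B5 = {0, 4, 5}  B6 = {0, 2, 4}  B7 = {1, 2, 4}
Tree: B1–B2, B2–B3, B3–B4, B4–B5, B5–B6, B6–B7

Every bag has size at most 3, so the width is 3 − 1 = 2 and tw(G) ≤ 2. Since 4–3–6–7–8–5–0–2–1–4 is a cycle in G, G is not acyclic. Forests are exactly the graphs of treewidth ≤ 1, so tw(G) ≥ 2. The upper and lower bounds meet at 2, so that is the treewidth.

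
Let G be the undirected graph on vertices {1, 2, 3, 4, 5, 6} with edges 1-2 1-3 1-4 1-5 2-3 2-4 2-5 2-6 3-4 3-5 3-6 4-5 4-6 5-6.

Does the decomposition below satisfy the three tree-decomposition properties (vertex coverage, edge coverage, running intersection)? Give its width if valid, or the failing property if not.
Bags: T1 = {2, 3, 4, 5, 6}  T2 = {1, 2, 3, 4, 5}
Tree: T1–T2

Every vertex of G appears in some bag (union = {1, 2, 3, 4, 5, 6}); every edge is covered by a bag; and for each vertex v the set of bags containing v is connected in the bag tree. The decomposition is therefore valid. The largest bag has 5 vertices, so the width is 4.

Yes; width 4.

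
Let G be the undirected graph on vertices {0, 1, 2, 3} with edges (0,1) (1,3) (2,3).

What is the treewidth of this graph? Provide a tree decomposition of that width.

The largest bag has 2 vertices, giving width 1; this decomposition certifies tw(G) ≤ 1. G has an edge, so its treewidth is at least 1. Therefore the treewidth is 1.

Treewidth 1.
One optimal decomposition is:
Bags: B1 = {2, 3}  B2 = {1, 3}  B3 = {0, 1}
Tree: B1–B2, B2–B3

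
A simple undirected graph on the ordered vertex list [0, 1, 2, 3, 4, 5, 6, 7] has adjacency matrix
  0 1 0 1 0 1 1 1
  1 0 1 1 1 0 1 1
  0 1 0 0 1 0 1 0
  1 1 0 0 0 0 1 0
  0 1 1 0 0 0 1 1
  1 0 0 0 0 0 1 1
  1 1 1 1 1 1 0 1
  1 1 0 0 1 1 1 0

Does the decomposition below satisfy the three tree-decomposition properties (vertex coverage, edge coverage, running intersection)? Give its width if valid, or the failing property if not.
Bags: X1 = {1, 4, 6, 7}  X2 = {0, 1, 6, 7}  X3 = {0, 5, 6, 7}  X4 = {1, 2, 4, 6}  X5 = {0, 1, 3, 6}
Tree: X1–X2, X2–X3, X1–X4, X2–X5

Yes; width 3.

Vertex coverage: the bags together contain {0, 1, 2, 3, 4, 5, 6, 7}, the full vertex set. Edge coverage: each edge of G has both endpoints in at least one bag. Running intersection: for every vertex, the bags containing it form a connected subtree. All three properties hold, so this is a valid tree decomposition of width max|bag| − 1 = 3, and hence tw(G) ≤ 3.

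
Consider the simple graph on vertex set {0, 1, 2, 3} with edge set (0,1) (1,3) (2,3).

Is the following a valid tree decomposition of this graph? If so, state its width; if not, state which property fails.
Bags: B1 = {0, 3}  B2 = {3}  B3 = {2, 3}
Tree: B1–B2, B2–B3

A tree decomposition must satisfy three properties: every vertex lies in some bag; for every edge, both endpoints lie together in some bag; and for every vertex, the bags containing it form a connected subtree. Here vertex 1 appears in no bag, so the decomposition is invalid.

No — vertex 1 appears in no bag.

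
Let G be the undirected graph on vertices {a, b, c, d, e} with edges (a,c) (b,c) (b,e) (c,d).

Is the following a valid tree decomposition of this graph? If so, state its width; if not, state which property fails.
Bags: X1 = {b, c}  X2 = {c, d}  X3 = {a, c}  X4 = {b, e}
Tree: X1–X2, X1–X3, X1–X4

Yes; width 1.

Checking the three conditions: (i) the bags cover all of {a, b, c, d, e}; (ii) for each edge, some bag contains both endpoints; (iii) the bags containing any fixed vertex form a subtree. All hold, so the decomposition is valid with width 2 − 1 = 1.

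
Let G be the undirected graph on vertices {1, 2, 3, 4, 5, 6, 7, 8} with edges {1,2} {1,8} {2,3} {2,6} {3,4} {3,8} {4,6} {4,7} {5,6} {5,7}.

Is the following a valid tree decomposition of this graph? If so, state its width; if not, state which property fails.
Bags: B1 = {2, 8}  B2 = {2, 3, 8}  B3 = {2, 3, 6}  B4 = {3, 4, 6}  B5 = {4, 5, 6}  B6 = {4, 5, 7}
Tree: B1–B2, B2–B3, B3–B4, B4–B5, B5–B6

A tree decomposition must satisfy three properties: every vertex lies in some bag; for every edge, both endpoints lie together in some bag; and for every vertex, the bags containing it form a connected subtree. Here vertex 1 appears in no bag, so the decomposition is invalid.

No — vertex 1 appears in no bag.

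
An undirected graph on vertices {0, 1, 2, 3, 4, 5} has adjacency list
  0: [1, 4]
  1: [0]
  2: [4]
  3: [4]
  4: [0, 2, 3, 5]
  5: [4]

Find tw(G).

A width-1 tree decomposition is:
Bags: B1 = {2, 4}  B2 = {4, 5}  B3 = {3, 4}  B4 = {0, 4}  B5 = {0, 1}
Tree: B1–B2, B1–B3, B1–B4, B4–B5
Every bag has size at most 2, so the width is 2 − 1 = 1 and tw(G) ≤ 1. Since G has at least one edge (e.g. 4–2), it is not an edgeless graph, so tw(G) ≥ 1. Therefore the treewidth is 1.

1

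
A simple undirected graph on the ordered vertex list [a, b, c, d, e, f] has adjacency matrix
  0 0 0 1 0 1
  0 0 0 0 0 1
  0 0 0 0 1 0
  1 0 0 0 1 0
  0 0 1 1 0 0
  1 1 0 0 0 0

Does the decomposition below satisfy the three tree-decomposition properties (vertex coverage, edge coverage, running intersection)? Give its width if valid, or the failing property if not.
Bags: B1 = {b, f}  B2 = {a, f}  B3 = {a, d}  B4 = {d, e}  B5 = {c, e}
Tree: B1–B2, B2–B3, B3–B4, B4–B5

Every vertex of G appears in some bag (union = {a, b, c, d, e, f}); every edge is covered by a bag; and for each vertex v the set of bags containing v is connected in the bag tree. The decomposition is therefore valid. The largest bag has 2 vertices, so the width is 1.

Yes; width 1.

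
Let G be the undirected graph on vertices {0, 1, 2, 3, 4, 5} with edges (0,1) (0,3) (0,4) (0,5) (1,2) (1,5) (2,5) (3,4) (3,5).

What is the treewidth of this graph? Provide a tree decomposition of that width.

Every bag has size at most 3, so the width is 3 − 1 = 2 and tw(G) ≤ 2. For the lower bound, the 3 vertices {0, 1, 5} are pairwise adjacent, and any tree decomposition puts a clique entirely inside one bag — forcing width ≥ 2. Hence tw(G) = 2 exactly.

Treewidth 2.
One optimal decomposition is:
Bags: B1 = {0, 3, 5}  B2 = {0, 3, 4}  B3 = {0, 1, 5}  B4 = {1, 2, 5}
Tree: B1–B2, B1–B3, B3–B4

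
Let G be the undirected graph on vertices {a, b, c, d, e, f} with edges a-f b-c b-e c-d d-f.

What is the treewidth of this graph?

1

A width-1 tree decomposition is:
Bags: B1 = {b, e}  B2 = {b, c}  B3 = {c, d}  B4 = {d, f}  B5 = {a, f}
Tree: B1–B2, B2–B3, B3–B4, B4–B5
Every bag has size at most 2, so the width is 2 − 1 = 1 and tw(G) ≤ 1. G has an edge, so its treewidth is at least 1. The upper and lower bounds meet at 1, so that is the treewidth.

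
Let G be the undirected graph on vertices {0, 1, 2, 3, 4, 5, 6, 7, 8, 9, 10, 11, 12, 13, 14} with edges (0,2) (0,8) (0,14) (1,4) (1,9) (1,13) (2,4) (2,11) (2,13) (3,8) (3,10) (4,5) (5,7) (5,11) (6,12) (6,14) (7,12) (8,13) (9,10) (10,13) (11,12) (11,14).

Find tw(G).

3

A width-3 tree decomposition is:
Bags: B1 = {1, 3, 9, 10}  B2 = {1, 3, 10, 13}  B3 = {1, 3, 8, 13}  B4 = {1, 4, 8, 13}  B5 = {2, 4, 8, 13}  B6 = {0, 2, 4, 8}  B7 = {0, 2, 4, 5}  B8 = {0, 2, 5, 11}  B9 = {0, 5, 11, 14}  B10 = {5, 7, 11, 14}  B11 = {7, 11, 12, 14}  B12 = {6, 7, 12, 14}
Tree: B1–B2, B2–B3, B3–B4, B4–B5, B5–B6, B6–B7, B7–B8, B8–B9, B9–B10, B10–B11, B11–B12
Each bag holds 4 vertices, so the decomposition has width 3, which upper-bounds the treewidth. For the lower bound: the 4 vertex sets {3,9,10}, {1}, {13}, {0,2,4,8} are disjoint, each induces a connected subgraph, and every pair is joined by at least one edge of G. Contracting each set to a single vertex therefore yields K_{4} as a minor, and since treewidth is minor-monotone, tw(G) ≥ tw(K_{4}) = 3. Combining the bounds, tw(G) = 3.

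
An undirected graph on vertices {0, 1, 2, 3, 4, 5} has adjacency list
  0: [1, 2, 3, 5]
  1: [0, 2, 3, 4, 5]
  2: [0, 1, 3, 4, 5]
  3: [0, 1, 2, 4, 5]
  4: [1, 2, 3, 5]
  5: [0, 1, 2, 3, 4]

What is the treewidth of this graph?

A width-4 tree decomposition is:
Bags: B1 = {0, 1, 2, 3, 5}  B2 = {1, 2, 3, 4, 5}
Tree: B1–B2
The largest bag has 5 vertices, giving width 4; this decomposition certifies tw(G) ≤ 4. On the other hand G contains the 5-clique {0, 1, 2, 3, 5}. A clique must lie in a single bag of any decomposition, so no decomposition can have width below 4. Combining the bounds, tw(G) = 4.

4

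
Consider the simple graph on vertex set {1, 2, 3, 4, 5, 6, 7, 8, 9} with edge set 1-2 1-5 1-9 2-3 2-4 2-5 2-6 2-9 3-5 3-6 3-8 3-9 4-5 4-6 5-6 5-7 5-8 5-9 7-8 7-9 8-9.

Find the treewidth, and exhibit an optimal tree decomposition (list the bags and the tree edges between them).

The largest bag has 4 vertices, giving width 3; this decomposition certifies tw(G) ≤ 3. Conversely, {3, 5, 8, 9} is a clique of size 4, and the vertices of any clique must share a bag in every tree decomposition; so some bag has ≥ 4 vertices and tw(G) ≥ 3. Combining the bounds, tw(G) = 3.

Treewidth 3.
One such decomposition:
Bags: B1 = {2, 3, 5, 9}  B2 = {2, 3, 5, 6}  B3 = {1, 2, 5, 9}  B4 = {3, 5, 8, 9}  B5 = {2, 4, 5, 6}  B6 = {5, 7, 8, 9}
Tree: B1–B2, B1–B3, B1–B4, B2–B5, B4–B6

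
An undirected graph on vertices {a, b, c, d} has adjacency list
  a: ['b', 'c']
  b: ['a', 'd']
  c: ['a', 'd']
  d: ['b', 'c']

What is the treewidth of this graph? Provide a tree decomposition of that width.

Every bag has size at most 3, so the width is 3 − 1 = 2 and tw(G) ≤ 2. Since b–d–c–a–b is a cycle in G, G is not acyclic. Forests are exactly the graphs of treewidth ≤ 1, so tw(G) ≥ 2. Combining the bounds, tw(G) = 2.

Treewidth 2.
Bags: B1 = {b, c, d}  B2 = {a, b, c}
Tree: B1–B2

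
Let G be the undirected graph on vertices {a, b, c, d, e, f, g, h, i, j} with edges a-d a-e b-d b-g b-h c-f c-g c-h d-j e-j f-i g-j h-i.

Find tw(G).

A width-2 tree decomposition is:
Bags: B1 = {a, e, j}  B2 = {a, d, j}  B3 = {d, g, j}  B4 = {b, d, g}  B5 = {b, c, g}  B6 = {b, c, h}  B7 = {c, f, h}  B8 = {f, h, i}
Tree: B1–B2, B2–B3, B3–B4, B4–B5, B5–B6, B6–B7, B7–B8
Every bag has size at most 3, so the width is 3 − 1 = 2 and tw(G) ≤ 2. For the lower bound, G contains the cycle e–a–d–j–e, so G is not a forest; only forests have treewidth ≤ 1, hence tw(G) ≥ 2. Combining the bounds, tw(G) = 2.

2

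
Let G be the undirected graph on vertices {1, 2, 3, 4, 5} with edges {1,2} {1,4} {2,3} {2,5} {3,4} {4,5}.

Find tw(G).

A width-2 tree decomposition is:
Bags: B1 = {2, 4, 5}  B2 = {1, 2, 4}  B3 = {2, 3, 4}
Tree: B1–B2, B2–B3
Each bag holds 3 vertices, so the decomposition has width 2, which upper-bounds the treewidth. Since 5–2–1–4–5 is a cycle in G, G is not acyclic. Forests are exactly the graphs of treewidth ≤ 1, so tw(G) ≥ 2. Combining the bounds, tw(G) = 2.

2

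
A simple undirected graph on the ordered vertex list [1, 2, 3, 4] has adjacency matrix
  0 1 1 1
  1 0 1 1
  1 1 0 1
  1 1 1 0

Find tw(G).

3

A width-3 tree decomposition is:
Bags: B1 = {1, 2, 3, 4}
Tree: (single bag)
With just one bag of size 4, the width is 4 − 1 = 3, so tw(G) ≤ 3. Conversely, {1, 2, 3, 4} is a clique of size 4, and the vertices of any clique must share a bag in every tree decomposition; so some bag has ≥ 4 vertices and tw(G) ≥ 3. Hence tw(G) = 3 exactly.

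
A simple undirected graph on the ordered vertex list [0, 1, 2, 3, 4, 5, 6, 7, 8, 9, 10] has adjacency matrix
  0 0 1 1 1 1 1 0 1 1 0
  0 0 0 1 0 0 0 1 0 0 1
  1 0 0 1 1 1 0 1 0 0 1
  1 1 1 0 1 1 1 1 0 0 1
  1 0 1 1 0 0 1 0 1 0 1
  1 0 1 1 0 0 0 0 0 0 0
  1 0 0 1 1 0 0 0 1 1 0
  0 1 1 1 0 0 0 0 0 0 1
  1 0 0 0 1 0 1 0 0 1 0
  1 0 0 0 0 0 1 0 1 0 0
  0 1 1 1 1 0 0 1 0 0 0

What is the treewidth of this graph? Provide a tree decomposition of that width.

The largest bag has 4 vertices, giving width 3; this decomposition certifies tw(G) ≤ 3. Conversely, {0, 6, 8, 9} is a clique of size 4, and the vertices of any clique must share a bag in every tree decomposition; so some bag has ≥ 4 vertices and tw(G) ≥ 3. Therefore the treewidth is 3.

Treewidth 3.
One optimal decomposition is:
Bags: B1 = {0, 2, 3, 4}  B2 = {0, 3, 4, 6}  B3 = {0, 4, 6, 8}  B4 = {2, 3, 4, 10}  B5 = {0, 2, 3, 5}  B6 = {2, 3, 7, 10}  B7 = {1, 3, 7, 10}  B8 = {0, 6, 8, 9}
Tree: B1–B2, B2–B3, B1–B4, B1–B5, B4–B6, B6–B7, B3–B8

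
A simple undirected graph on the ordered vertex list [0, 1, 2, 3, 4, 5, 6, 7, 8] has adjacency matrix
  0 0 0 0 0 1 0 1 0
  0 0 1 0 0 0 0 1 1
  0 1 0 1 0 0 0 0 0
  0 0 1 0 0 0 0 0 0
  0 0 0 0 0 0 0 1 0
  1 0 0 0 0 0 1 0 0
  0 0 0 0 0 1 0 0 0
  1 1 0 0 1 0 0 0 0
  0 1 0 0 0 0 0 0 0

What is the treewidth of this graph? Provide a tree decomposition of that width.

Treewidth 1.
One optimal decomposition is:
Bags: B1 = {0, 5}  B2 = {0, 7}  B3 = {1, 7}  B4 = {1, 2}  B5 = {1, 8}  B6 = {2, 3}  B7 = {4, 7}  B8 = {5, 6}
Tree: B1–B2, B2–B3, B3–B4, B4–B5, B4–B6, B2–B7, B1–B8

Every bag has size at most 2, so the width is 2 − 1 = 1 and tw(G) ≤ 1. G has an edge, so its treewidth is at least 1. Hence tw(G) = 1 exactly.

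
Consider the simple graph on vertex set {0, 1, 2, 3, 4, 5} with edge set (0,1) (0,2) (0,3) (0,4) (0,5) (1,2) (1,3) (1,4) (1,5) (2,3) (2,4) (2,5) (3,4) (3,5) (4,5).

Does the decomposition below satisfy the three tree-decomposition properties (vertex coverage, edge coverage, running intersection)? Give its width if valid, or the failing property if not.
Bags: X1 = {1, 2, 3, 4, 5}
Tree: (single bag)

No — vertex 0 appears in no bag.

A tree decomposition must satisfy three properties: every vertex lies in some bag; for every edge, both endpoints lie together in some bag; and for every vertex, the bags containing it form a connected subtree. Here vertex 0 appears in no bag, so the decomposition is invalid.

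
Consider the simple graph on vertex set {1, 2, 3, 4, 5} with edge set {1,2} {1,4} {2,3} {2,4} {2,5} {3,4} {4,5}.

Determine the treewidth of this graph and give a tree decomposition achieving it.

Treewidth 2.
One such decomposition:
Bags: B1 = {2, 4, 5}  B2 = {2, 3, 4}  B3 = {1, 2, 4}
Tree: B1–B2, B1–B3

The largest bag has 3 vertices, giving width 2; this decomposition certifies tw(G) ≤ 2. Conversely, {1, 2, 4} is a clique of size 3, and the vertices of any clique must share a bag in every tree decomposition; so some bag has ≥ 3 vertices and tw(G) ≥ 2. Combining the bounds, tw(G) = 2.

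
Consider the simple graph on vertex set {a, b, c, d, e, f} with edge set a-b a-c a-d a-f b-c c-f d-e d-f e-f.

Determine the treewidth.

A width-2 tree decomposition is:
Bags: B1 = {a, d, f}  B2 = {d, e, f}  B3 = {a, c, f}  B4 = {a, b, c}
Tree: B1–B2, B1–B3, B3–B4
Every bag has size at most 3, so the width is 3 − 1 = 2 and tw(G) ≤ 2. On the other hand G contains the 3-clique {d, e, f}. A clique must lie in a single bag of any decomposition, so no decomposition can have width below 2. Therefore the treewidth is 2.

2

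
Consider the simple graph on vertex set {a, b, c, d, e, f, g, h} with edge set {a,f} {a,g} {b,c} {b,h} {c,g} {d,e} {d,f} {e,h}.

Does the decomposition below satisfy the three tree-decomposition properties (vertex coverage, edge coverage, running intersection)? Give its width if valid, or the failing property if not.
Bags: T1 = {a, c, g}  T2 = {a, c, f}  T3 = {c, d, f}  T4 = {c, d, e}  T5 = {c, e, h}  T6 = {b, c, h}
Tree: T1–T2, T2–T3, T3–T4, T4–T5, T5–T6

Checking the three conditions: (i) the bags cover all of {a, b, c, d, e, f, g, h}; (ii) for each edge, some bag contains both endpoints; (iii) the bags containing any fixed vertex form a subtree. All hold, so the decomposition is valid with width 3 − 1 = 2.

Yes; width 2.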